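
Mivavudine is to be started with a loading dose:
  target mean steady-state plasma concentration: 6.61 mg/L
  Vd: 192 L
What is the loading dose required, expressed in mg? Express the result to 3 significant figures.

1270 mg

LD = Css × Vd = 6.61 × 192 = 1269 mg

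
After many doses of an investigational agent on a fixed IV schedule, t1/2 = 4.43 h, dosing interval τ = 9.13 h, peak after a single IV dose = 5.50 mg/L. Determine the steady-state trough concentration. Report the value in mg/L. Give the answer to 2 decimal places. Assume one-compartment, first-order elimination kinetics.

k = ln2 / t½ = 0.693147 / 4.43 = 0.1565 h⁻¹
e^(−kτ) = e^(−0.1565 × 9.13) = 0.2396
Accumulation ratio R = 1 / (1 − e^(−kτ)) = 1 / (1 − 0.2396) = 1.315
Steady-state trough = C₀ × R × e^(−kτ) = 5.50 × 1.315 × 0.2396 = 1.733 mg/L

1.73 mg/L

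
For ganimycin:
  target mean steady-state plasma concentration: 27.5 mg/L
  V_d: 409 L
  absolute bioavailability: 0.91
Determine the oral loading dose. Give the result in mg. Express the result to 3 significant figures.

LD = Css × Vd / F = 27.5 × 409 / 0.91 = 12360 mg

12400 mg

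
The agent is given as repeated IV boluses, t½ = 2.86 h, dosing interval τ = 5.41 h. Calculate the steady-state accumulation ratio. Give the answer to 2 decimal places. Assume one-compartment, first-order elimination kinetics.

1.37

k = ln2 / t½ = 0.693147 / 2.86 = 0.2424 h⁻¹
e^(−kτ) = e^(−0.2424 × 5.41) = 0.2694
Accumulation ratio R = 1 / (1 − e^(−kτ)) = 1 / (1 − 0.2694) = 1.369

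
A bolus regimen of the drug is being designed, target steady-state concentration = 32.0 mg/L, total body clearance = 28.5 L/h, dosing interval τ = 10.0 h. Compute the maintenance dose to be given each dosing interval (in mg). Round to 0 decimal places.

9120 mg

At steady state, Dose/τ = Css × CL.
Dose = Css × CL × τ = 32.0 × 28.50 × 10.0 = 9120 mg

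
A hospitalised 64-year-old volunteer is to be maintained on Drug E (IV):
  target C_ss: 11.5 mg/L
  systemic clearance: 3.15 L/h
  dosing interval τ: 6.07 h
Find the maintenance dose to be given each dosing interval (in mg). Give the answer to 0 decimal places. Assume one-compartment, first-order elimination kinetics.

At steady state, Dose/τ = Css × CL.
Dose = Css × CL × τ = 11.5 × 3.150 × 6.07 = 219.9 mg

220 mg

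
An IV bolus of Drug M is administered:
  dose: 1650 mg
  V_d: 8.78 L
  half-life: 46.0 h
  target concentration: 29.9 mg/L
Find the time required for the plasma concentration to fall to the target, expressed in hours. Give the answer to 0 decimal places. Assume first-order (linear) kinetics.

C₀ = Dose / Vd = 1650 / 8.78 = 187.9 mg/L
k = ln2 / t½ = 0.693147 / 46.0 = 0.01507 h⁻¹
t = ln(C₀ / C) / k = ln(187.9 / 29.9) / 0.01507
  = ln(6.284) / 0.01507 = 1.838 / 0.01507 = 122.0 h

122 h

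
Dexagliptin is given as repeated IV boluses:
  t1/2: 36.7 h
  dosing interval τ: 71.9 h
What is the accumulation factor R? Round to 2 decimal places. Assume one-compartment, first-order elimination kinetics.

1.35

k = ln2 / t½ = 0.693147 / 36.7 = 0.01889 h⁻¹
e^(−kτ) = e^(−0.01889 × 71.9) = 0.2571
Accumulation ratio R = 1 / (1 − e^(−kτ)) = 1 / (1 − 0.2571) = 1.346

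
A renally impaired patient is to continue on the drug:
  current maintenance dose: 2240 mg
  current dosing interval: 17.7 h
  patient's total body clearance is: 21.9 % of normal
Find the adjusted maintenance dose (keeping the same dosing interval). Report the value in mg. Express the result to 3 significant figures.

To keep the same average steady-state level, dosing rate must scale with clearance.
CL ratio = 21.9 / 100 = 0.2190
New dose (same interval) = 2240 × 0.2190 = 490.6 mg

491 mg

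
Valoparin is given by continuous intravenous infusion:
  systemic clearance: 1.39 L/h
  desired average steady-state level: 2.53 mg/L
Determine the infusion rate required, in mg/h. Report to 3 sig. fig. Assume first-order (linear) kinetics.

3.52 mg/h

At steady state, infusion rate R₀ = Css × CL = 2.53 × 1.390 = 3.517 mg/h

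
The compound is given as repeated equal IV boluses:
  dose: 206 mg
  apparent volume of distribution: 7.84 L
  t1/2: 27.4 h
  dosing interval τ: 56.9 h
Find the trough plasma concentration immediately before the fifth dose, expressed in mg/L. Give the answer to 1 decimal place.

C₀ per dose = Dose / Vd = 206 / 7.84 = 26.28 mg/L
k = ln2 / t½ = 0.693147 / 27.4 = 0.02530 h⁻¹
Fraction remaining after one interval: r = e^(−kτ) = e^(−0.02530 × 56.9) = 0.2370
Before dose 5, 4 doses have been given (aged 1τ, 2τ, 3τ, 4τ).
C_trough = C₀ × (r + r² + … + r^4) = C₀ × r(1−r^4)/(1−r)
        = 26.28 × 0.2370 × (1 − 0.003155) / (1 − 0.2370) = 8.137 mg/L

8.1 mg/L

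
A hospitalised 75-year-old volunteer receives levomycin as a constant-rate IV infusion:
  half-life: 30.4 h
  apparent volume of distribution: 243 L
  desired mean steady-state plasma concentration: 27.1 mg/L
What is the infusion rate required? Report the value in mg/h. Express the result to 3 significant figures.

150 mg/h

k = ln2 / t½ = 0.693147 / 30.4 = 0.02280 h⁻¹
CL = k × Vd = 0.02280 × 243 = 5.540 L/h
At steady state, infusion rate R₀ = Css × CL = 27.1 × 5.540 = 150.1 mg/h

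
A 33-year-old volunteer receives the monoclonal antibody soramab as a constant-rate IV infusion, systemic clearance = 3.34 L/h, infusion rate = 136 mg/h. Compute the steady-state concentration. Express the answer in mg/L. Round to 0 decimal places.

At steady state Css = R₀ / CL = 136 / 3.340 = 40.72 mg/L

41 mg/L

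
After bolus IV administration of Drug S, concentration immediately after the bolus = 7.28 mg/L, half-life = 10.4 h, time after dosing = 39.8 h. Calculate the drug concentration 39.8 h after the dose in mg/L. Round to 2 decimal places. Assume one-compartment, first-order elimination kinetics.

k = ln2 / t½ = 0.693147 / 10.4 = 0.06665 h⁻¹
C = C₀ · e^(−k·t) = 7.280 × e^(−0.06665 × 39.8)
  = 7.280 × 0.07046 = 0.5129 mg/L

0.51 mg/L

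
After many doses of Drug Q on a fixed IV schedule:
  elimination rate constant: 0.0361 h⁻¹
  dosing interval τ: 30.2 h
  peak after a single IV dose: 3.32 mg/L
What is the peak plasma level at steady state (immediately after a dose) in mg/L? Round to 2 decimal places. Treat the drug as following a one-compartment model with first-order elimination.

5.00 mg/L

e^(−kτ) = e^(−0.03610 × 30.2) = 0.3361
Accumulation ratio R = 1 / (1 − e^(−kτ)) = 1 / (1 − 0.3361) = 1.506
Steady-state peak = C₀ × R = 3.32 × 1.506 = 5.000 mg/L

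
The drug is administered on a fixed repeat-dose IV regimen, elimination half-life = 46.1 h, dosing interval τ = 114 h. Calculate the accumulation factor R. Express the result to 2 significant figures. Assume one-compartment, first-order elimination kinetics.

1.2

k = ln2 / t½ = 0.693147 / 46.1 = 0.01504 h⁻¹
e^(−kτ) = e^(−0.01504 × 114) = 0.1800
Accumulation ratio R = 1 / (1 − e^(−kτ)) = 1 / (1 − 0.1800) = 1.220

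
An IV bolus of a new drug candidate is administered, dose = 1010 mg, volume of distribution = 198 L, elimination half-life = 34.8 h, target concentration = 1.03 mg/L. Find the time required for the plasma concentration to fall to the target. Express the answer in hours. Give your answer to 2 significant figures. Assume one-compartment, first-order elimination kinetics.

80 h

C₀ = Dose / Vd = 1010 / 198 = 5.101 mg/L
k = ln2 / t½ = 0.693147 / 34.8 = 0.01992 h⁻¹
t = ln(C₀ / C) / k = ln(5.101 / 1.03) / 0.01992
  = ln(4.952) / 0.01992 = 1.600 / 0.01992 = 80.32 h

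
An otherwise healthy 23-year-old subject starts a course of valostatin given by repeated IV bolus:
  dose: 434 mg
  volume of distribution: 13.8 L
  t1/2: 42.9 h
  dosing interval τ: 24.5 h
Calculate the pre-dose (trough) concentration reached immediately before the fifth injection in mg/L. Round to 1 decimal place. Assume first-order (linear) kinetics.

C₀ per dose = Dose / Vd = 434 / 13.8 = 31.45 mg/L
k = ln2 / t½ = 0.693147 / 42.9 = 0.01616 h⁻¹
Fraction remaining after one interval: r = e^(−kτ) = e^(−0.01616 × 24.5) = 0.6731
Before dose 5, 4 doses have been given (aged 1τ, 2τ, 3τ, 4τ).
C_trough = C₀ × (r + r² + … + r^4) = C₀ × r(1−r^4)/(1−r)
        = 31.45 × 0.6731 × (1 − 0.2053) / (1 − 0.6731) = 51.46 mg/L

51.5 mg/L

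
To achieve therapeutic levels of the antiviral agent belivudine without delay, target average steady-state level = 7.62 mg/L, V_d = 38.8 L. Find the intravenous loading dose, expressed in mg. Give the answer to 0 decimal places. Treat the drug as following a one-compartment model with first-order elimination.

LD = Css × Vd = 7.62 × 38.8 = 295.7 mg

296 mg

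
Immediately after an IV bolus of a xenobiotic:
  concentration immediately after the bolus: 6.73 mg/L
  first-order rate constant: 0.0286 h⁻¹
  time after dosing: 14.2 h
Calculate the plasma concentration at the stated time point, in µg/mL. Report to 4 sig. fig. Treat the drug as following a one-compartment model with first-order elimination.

4.484 µg/mL

C = C₀ · e^(−k·t) = 6.730 × e^(−0.02860 × 14.2)
  = 6.730 × 0.6662 = 4.484 mg/L
(4.484 mg/L = 4.484 µg/mL)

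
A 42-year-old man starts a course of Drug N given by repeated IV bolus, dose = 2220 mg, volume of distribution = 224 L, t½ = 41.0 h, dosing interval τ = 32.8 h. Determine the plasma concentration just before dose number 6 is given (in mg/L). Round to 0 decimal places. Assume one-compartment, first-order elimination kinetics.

13 mg/L

C₀ per dose = Dose / Vd = 2220 / 224 = 9.911 mg/L
k = ln2 / t½ = 0.693147 / 41.0 = 0.01691 h⁻¹
Fraction remaining after one interval: r = e^(−kτ) = e^(−0.01691 × 32.8) = 0.5743
Before dose 6, 5 doses have been given (aged 1τ, 2τ, 3τ, 4τ, 5τ).
C_trough = C₀ × (r + r² + … + r^5) = C₀ × r(1−r^5)/(1−r)
        = 9.911 × 0.5743 × (1 − 0.06247) / (1 − 0.5743) = 12.54 mg/L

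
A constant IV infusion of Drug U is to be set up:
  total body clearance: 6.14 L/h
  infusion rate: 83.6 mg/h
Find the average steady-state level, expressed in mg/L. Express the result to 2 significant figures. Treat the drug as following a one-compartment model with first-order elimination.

14 mg/L

At steady state Css = R₀ / CL = 83.6 / 6.140 = 13.62 mg/L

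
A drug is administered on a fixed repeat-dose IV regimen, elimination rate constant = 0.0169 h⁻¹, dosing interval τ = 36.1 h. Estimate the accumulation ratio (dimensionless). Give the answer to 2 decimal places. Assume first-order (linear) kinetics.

e^(−kτ) = e^(−0.01690 × 36.1) = 0.5433
Accumulation ratio R = 1 / (1 − e^(−kτ)) = 1 / (1 − 0.5433) = 2.190

2.19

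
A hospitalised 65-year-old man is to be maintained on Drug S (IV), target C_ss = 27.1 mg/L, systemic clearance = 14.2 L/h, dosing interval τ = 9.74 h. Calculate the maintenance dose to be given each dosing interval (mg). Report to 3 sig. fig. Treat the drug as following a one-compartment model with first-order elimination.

At steady state, Dose/τ = Css × CL.
Dose = Css × CL × τ = 27.1 × 14.20 × 9.74 = 3748 mg

3750 mg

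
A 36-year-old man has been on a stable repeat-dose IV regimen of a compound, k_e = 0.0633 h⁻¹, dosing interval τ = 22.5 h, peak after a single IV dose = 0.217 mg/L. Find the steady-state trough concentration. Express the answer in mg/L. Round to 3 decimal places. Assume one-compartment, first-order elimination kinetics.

e^(−kτ) = e^(−0.06330 × 22.5) = 0.2407
Accumulation ratio R = 1 / (1 − e^(−kτ)) = 1 / (1 − 0.2407) = 1.317
Steady-state trough = C₀ × R × e^(−kτ) = 0.217 × 1.317 × 0.2407 = 0.06879 mg/L

0.069 mg/L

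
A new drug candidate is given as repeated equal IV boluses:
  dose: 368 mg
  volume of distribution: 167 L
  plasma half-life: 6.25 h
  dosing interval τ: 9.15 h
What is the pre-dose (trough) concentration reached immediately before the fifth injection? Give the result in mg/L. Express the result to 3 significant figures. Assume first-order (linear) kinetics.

1.23 mg/L

C₀ per dose = Dose / Vd = 368 / 167 = 2.204 mg/L
k = ln2 / t½ = 0.693147 / 6.25 = 0.1109 h⁻¹
Fraction remaining after one interval: r = e^(−kτ) = e^(−0.1109 × 9.15) = 0.3625
Before dose 5, 4 doses have been given (aged 1τ, 2τ, 3τ, 4τ).
C_trough = C₀ × (r + r² + … + r^4) = C₀ × r(1−r^4)/(1−r)
        = 2.204 × 0.3625 × (1 − 0.01727) / (1 − 0.3625) = 1.232 mg/L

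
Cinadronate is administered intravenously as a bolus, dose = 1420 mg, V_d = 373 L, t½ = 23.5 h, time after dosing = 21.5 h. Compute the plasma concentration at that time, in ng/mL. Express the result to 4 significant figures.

C₀ = Dose / Vd = 1420 / 373 = 3.807 mg/L
k = ln2 / t½ = 0.693147 / 23.5 = 0.02950 h⁻¹
C = C₀ · e^(−k·t) = 3.807 × e^(−0.02950 × 21.5)
  = 3.807 × 0.5303 = 2.019 mg/L
Convert: 2.019 mg/L × 1000 = 2019 ng/mL

2019 ng/mL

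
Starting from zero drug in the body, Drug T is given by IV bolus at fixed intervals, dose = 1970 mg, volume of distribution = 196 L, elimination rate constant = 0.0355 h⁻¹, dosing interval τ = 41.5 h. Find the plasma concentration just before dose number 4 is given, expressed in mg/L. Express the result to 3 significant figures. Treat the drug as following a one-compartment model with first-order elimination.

C₀ per dose = Dose / Vd = 1970 / 196 = 10.05 mg/L
Fraction remaining after one interval: r = e^(−kτ) = e^(−0.03550 × 41.5) = 0.2292
Before dose 4, 3 doses have been given (aged 1τ, 2τ, 3τ).
C_trough = C₀ × (r + r² + … + r^3) = C₀ × r(1−r^3)/(1−r)
        = 10.05 × 0.2292 × (1 − 0.01204) / (1 − 0.2292) = 2.952 mg/L

2.95 mg/L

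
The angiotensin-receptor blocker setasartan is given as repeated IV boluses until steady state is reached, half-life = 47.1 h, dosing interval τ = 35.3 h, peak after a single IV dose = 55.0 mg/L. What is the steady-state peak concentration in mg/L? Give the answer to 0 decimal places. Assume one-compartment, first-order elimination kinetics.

136 mg/L

k = ln2 / t½ = 0.693147 / 47.1 = 0.01472 h⁻¹
e^(−kτ) = e^(−0.01472 × 35.3) = 0.5947
Accumulation ratio R = 1 / (1 − e^(−kτ)) = 1 / (1 − 0.5947) = 2.467
Steady-state peak = C₀ × R = 55.0 × 2.467 = 135.7 mg/L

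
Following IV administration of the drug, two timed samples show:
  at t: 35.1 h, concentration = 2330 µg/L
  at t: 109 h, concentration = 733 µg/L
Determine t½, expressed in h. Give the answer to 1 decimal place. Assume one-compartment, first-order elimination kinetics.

44.3 h

k = ln(C₁/C₂) / (t₂ − t₁) = ln(2330/733) / (109 − 35.1)
  = 1.156 / 73.90 = 0.01564 h⁻¹
t½ = ln2 / k = 0.693147 / 0.01564 = 44.32 h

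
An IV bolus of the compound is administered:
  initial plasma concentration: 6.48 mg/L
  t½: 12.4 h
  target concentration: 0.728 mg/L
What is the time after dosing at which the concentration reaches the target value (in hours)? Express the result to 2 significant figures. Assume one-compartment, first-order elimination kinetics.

k = ln2 / t½ = 0.693147 / 12.4 = 0.05590 h⁻¹
t = ln(C₀ / C) / k = ln(6.480 / 0.728) / 0.05590
  = ln(8.901) / 0.05590 = 2.186 / 0.05590 = 39.11 h

39 h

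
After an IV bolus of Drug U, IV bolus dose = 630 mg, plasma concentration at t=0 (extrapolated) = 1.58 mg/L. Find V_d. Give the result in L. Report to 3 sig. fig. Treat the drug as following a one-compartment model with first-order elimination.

Vd = Dose / C₀ = 630.0 / 1.58 = 398.7 L

399 L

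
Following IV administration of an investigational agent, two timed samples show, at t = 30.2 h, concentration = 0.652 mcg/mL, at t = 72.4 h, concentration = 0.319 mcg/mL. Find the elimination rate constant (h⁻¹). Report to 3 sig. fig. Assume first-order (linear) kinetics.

k = ln(C₁/C₂) / (t₂ − t₁) = ln(0.652/0.319) / (72.4 − 30.2)
  = 0.7149 / 42.20 = 0.01694 h⁻¹

0.0169 h⁻¹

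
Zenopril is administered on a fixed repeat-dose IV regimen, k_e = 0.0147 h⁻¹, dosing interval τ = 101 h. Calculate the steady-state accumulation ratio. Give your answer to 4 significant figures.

1.293

e^(−kτ) = e^(−0.01470 × 101) = 0.2266
Accumulation ratio R = 1 / (1 − e^(−kτ)) = 1 / (1 − 0.2266) = 1.293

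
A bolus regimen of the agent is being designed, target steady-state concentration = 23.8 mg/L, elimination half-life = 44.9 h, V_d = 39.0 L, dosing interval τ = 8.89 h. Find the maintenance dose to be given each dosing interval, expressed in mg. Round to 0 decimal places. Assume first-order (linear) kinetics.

127 mg

k = ln2 / t½ = 0.693147 / 44.9 = 0.01544 h⁻¹
CL = k × Vd = 0.01544 × 39.0 = 0.6022 L/h
At steady state, Dose/τ = Css × CL.
Dose = Css × CL × τ = 23.8 × 0.6022 × 8.89 = 127.4 mg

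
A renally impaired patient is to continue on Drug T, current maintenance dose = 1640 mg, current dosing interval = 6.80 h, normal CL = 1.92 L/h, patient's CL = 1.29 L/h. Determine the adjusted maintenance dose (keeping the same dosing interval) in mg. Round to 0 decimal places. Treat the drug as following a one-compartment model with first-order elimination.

To keep the same average steady-state level, dosing rate must scale with clearance.
CL ratio = 1.29 / 1.92 = 0.6719
New dose (same interval) = 1640 × 0.6719 = 1102 mg

1102 mg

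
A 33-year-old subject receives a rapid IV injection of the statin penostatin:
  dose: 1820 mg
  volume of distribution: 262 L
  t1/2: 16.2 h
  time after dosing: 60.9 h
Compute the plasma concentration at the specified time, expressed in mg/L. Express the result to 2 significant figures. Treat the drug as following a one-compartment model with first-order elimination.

C₀ = Dose / Vd = 1820 / 262 = 6.947 mg/L
k = ln2 / t½ = 0.693147 / 16.2 = 0.04279 h⁻¹
C = C₀ · e^(−k·t) = 6.947 × e^(−0.04279 × 60.9)
  = 6.947 × 0.07384 = 0.5130 mg/L

0.51 mg/L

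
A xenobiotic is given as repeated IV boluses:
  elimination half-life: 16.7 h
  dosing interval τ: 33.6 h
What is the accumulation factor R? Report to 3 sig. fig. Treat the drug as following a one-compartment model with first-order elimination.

1.33

k = ln2 / t½ = 0.693147 / 16.7 = 0.04151 h⁻¹
e^(−kτ) = e^(−0.04151 × 33.6) = 0.2479
Accumulation ratio R = 1 / (1 − e^(−kτ)) = 1 / (1 − 0.2479) = 1.330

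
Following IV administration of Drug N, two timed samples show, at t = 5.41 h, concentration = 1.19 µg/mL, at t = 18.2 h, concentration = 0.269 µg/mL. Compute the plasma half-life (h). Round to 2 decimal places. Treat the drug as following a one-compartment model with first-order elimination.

k = ln(C₁/C₂) / (t₂ − t₁) = ln(1.19/0.269) / (18.2 − 5.41)
  = 1.487 / 12.79 = 0.1163 h⁻¹
t½ = ln2 / k = 0.693147 / 0.1163 = 5.960 h

5.96 h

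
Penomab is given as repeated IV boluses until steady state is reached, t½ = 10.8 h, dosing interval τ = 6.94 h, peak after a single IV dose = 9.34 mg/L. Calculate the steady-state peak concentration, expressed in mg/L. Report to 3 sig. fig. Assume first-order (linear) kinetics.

26.0 mg/L

k = ln2 / t½ = 0.693147 / 10.8 = 0.06418 h⁻¹
e^(−kτ) = e^(−0.06418 × 6.94) = 0.6406
Accumulation ratio R = 1 / (1 − e^(−kτ)) = 1 / (1 − 0.6406) = 2.782
Steady-state peak = C₀ × R = 9.34 × 2.782 = 25.98 mg/L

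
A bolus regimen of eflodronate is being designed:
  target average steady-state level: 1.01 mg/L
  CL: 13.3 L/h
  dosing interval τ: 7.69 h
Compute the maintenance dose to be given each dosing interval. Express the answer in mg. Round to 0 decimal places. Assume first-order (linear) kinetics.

103 mg

At steady state, Dose/τ = Css × CL.
Dose = Css × CL × τ = 1.01 × 13.30 × 7.69 = 103.3 mg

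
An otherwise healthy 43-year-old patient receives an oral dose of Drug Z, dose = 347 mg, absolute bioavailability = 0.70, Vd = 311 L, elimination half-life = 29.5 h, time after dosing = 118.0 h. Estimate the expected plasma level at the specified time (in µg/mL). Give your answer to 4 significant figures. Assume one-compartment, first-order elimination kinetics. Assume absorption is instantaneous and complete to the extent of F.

Amount reaching circulation = F × Dose = 0.70 × 347.0 = 242.9 mg
C₀ = F·Dose / Vd = 242.9 / 311 = 0.7810 mg/L
k = ln2 / t½ = 0.693147 / 29.5 = 0.02350 h⁻¹
t / t½ = 118.0 / 29.5 = 4 half-lives
C = C₀ × (1/2)^4 = 0.7810 × 0.06250 = 0.04881 mg/L
(0.04881 mg/L = 0.04881 µg/mL)

0.04881 µg/mL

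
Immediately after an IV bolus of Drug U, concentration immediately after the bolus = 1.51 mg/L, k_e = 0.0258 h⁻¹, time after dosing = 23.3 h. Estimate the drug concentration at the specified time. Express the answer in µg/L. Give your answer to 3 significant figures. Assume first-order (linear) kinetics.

828 µg/L

C = C₀ · e^(−k·t) = 1.510 × e^(−0.02580 × 23.3)
  = 1.510 × 0.5482 = 0.8278 mg/L
Convert: 0.8278 mg/L × 1000 = 827.8 µg/L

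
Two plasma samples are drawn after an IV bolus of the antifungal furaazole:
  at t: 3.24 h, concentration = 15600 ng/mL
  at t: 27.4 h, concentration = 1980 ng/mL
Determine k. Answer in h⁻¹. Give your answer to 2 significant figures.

k = ln(C₁/C₂) / (t₂ − t₁) = ln(15600/1980) / (27.4 − 3.24)
  = 2.064 / 24.16 = 0.08543 h⁻¹

0.085 h⁻¹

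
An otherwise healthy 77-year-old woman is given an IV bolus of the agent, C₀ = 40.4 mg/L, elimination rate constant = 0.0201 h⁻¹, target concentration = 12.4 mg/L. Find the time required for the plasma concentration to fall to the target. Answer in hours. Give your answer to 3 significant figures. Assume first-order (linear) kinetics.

58.8 h

t = ln(C₀ / C) / k = ln(40.40 / 12.4) / 0.02010
  = ln(3.258) / 0.02010 = 1.181 / 0.02010 = 58.76 h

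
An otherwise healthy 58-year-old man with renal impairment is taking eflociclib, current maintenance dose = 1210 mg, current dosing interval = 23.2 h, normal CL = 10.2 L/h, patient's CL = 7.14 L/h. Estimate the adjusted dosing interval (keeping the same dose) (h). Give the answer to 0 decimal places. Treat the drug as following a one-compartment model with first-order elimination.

33 h

To keep the same average steady-state level, dosing rate must scale with clearance.
CL ratio = 7.14 / 10.2 = 0.7000
New interval (same dose) = 23.2 / 0.7000 = 33.14 h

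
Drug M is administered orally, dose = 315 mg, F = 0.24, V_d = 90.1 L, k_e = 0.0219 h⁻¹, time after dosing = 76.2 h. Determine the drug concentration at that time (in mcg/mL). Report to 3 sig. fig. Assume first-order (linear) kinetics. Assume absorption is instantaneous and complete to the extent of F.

Amount reaching circulation = F × Dose = 0.24 × 315.0 = 75.60 mg
C₀ = F·Dose / Vd = 75.60 / 90.1 = 0.8391 mg/L
C = C₀ · e^(−k·t) = 0.8391 × e^(−0.02190 × 76.2)
  = 0.8391 × 0.1885 = 0.1582 mg/L
(0.1582 mg/L = 0.1582 mcg/mL)

0.158 mcg/mL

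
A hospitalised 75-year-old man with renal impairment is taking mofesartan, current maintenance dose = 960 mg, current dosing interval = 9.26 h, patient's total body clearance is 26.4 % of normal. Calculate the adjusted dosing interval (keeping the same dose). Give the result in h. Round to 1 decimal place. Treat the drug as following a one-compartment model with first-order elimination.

To keep the same average steady-state level, dosing rate must scale with clearance.
CL ratio = 26.4 / 100 = 0.2640
New interval (same dose) = 9.26 / 0.2640 = 35.08 h

35.1 h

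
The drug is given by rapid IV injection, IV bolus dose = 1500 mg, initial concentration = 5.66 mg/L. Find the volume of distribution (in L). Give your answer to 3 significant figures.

265 L

Vd = Dose / C₀ = 1500 / 5.66 = 265.0 L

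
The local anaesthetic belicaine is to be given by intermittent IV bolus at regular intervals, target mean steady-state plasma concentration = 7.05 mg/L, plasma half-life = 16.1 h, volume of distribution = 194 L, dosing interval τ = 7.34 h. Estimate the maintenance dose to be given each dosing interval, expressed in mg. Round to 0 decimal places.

k = ln2 / t½ = 0.693147 / 16.1 = 0.04305 h⁻¹
CL = k × Vd = 0.04305 × 194 = 8.352 L/h
At steady state, Dose/τ = Css × CL.
Dose = Css × CL × τ = 7.05 × 8.352 × 7.34 = 432.2 mg

432 mg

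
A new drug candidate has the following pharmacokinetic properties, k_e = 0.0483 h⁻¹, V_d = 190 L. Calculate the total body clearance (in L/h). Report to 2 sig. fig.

9.2 L/h

CL = k × Vd = 0.0483 × 190 = 9.177 L/h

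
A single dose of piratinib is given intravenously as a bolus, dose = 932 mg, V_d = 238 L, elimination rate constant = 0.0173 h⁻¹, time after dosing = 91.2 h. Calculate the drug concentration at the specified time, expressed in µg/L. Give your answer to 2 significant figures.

C₀ = Dose / Vd = 932.0 / 238 = 3.916 mg/L
C = C₀ · e^(−k·t) = 3.916 × e^(−0.01730 × 91.2)
  = 3.916 × 0.2064 = 0.8083 mg/L
Convert: 0.8083 mg/L × 1000 = 808.3 µg/L

810 µg/L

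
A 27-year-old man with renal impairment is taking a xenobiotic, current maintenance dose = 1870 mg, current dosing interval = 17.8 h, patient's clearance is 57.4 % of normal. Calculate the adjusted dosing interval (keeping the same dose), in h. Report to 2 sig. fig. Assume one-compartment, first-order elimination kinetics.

To keep the same average steady-state level, dosing rate must scale with clearance.
CL ratio = 57.4 / 100 = 0.5740
New interval (same dose) = 17.8 / 0.5740 = 31.01 h

31 h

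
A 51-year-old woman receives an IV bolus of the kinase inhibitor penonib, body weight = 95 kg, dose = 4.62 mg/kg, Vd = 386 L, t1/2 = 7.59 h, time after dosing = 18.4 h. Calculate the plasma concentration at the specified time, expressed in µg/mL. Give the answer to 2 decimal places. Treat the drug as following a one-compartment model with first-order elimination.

Total dose = 4.62 × 95 = 438.9 mg
C₀ = Dose / Vd = 438.9 / 386 = 1.137 mg/L
k = ln2 / t½ = 0.693147 / 7.59 = 0.09132 h⁻¹
C = C₀ · e^(−k·t) = 1.137 × e^(−0.09132 × 18.4)
  = 1.137 × 0.1863 = 0.2118 mg/L
(0.2118 mg/L = 0.2118 µg/mL)

0.21 µg/mL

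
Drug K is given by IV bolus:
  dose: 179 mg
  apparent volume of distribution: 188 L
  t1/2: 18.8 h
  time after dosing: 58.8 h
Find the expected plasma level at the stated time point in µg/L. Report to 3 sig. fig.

C₀ = Dose / Vd = 179.0 / 188 = 0.9521 mg/L
k = ln2 / t½ = 0.693147 / 18.8 = 0.03687 h⁻¹
C = C₀ · e^(−k·t) = 0.9521 × e^(−0.03687 × 58.8)
  = 0.9521 × 0.1144 = 0.1089 mg/L
Convert: 0.1089 mg/L × 1000 = 108.9 µg/L

109 µg/L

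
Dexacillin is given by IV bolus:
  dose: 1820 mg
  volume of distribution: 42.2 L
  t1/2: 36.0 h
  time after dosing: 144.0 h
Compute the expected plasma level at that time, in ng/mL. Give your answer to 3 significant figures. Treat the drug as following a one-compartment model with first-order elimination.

C₀ = Dose / Vd = 1820 / 42.2 = 43.13 mg/L
k = ln2 / t½ = 0.693147 / 36.0 = 0.01925 h⁻¹
t / t½ = 144.0 / 36.0 = 4 half-lives
C = C₀ × (1/2)^4 = 43.13 × 0.06250 = 2.696 mg/L
Convert: 2.696 mg/L × 1000 = 2696 ng/mL

2700 ng/mL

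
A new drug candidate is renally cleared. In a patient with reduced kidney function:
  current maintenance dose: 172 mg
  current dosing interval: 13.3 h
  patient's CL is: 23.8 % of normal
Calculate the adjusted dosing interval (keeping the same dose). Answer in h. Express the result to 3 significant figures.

55.9 h

To keep the same average steady-state level, dosing rate must scale with clearance.
CL ratio = 23.8 / 100 = 0.2380
New interval (same dose) = 13.3 / 0.2380 = 55.88 h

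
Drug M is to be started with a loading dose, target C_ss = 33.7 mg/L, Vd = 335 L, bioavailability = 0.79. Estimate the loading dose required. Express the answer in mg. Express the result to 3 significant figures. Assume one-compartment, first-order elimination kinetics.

LD = Css × Vd / F = 33.7 × 335 / 0.79 = 14290 mg

14300 mg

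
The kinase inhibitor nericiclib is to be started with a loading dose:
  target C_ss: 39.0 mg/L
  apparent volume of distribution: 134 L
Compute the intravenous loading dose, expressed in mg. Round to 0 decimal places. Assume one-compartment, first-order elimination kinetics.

5226 mg

LD = Css × Vd = 39.0 × 134 = 5226 mg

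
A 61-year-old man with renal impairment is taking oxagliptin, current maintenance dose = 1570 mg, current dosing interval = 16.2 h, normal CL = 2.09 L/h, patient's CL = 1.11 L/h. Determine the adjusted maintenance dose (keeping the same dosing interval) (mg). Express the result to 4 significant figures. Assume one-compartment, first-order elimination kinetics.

833.8 mg

To keep the same average steady-state level, dosing rate must scale with clearance.
CL ratio = 1.11 / 2.09 = 0.5311
New dose (same interval) = 1570 × 0.5311 = 833.8 mg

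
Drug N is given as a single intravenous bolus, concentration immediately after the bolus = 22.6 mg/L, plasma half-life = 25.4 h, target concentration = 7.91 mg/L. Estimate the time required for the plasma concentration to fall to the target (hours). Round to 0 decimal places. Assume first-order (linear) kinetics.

k = ln2 / t½ = 0.693147 / 25.4 = 0.02729 h⁻¹
t = ln(C₀ / C) / k = ln(22.60 / 7.91) / 0.02729
  = ln(2.857) / 0.02729 = 1.050 / 0.02729 = 38.48 h

38 h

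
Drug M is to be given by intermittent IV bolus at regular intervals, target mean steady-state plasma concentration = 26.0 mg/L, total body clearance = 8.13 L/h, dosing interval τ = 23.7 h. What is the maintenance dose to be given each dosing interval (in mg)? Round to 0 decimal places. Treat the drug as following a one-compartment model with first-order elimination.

5010 mg

At steady state, Dose/τ = Css × CL.
Dose = Css × CL × τ = 26.0 × 8.130 × 23.7 = 5010 mg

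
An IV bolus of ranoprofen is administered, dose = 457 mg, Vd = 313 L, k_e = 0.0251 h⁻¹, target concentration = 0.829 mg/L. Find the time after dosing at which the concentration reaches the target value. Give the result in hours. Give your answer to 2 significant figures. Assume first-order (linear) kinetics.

23 h

C₀ = Dose / Vd = 457.0 / 313 = 1.460 mg/L
t = ln(C₀ / C) / k = ln(1.460 / 0.829) / 0.02510
  = ln(1.761) / 0.02510 = 0.5659 / 0.02510 = 22.55 h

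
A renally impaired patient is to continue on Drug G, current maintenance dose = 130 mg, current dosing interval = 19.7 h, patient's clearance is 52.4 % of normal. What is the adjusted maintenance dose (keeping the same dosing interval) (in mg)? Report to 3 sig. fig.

68.1 mg

To keep the same average steady-state level, dosing rate must scale with clearance.
CL ratio = 52.4 / 100 = 0.5240
New dose (same interval) = 130 × 0.5240 = 68.12 mg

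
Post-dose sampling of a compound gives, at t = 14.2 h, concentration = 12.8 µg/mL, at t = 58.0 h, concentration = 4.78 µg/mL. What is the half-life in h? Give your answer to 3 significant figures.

k = ln(C₁/C₂) / (t₂ − t₁) = ln(12.8/4.78) / (58.0 − 14.2)
  = 0.9850 / 43.80 = 0.02249 h⁻¹
t½ = ln2 / k = 0.693147 / 0.02249 = 30.82 h

30.8 h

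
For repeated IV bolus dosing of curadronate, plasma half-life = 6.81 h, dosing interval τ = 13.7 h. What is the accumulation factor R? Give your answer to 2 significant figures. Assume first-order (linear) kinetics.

k = ln2 / t½ = 0.693147 / 6.81 = 0.1018 h⁻¹
e^(−kτ) = e^(−0.1018 × 13.7) = 0.2479
Accumulation ratio R = 1 / (1 − e^(−kτ)) = 1 / (1 − 0.2479) = 1.330

1.3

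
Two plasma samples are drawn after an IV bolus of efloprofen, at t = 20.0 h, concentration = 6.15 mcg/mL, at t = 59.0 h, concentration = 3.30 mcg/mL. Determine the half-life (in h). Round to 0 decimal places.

43 h

k = ln(C₁/C₂) / (t₂ − t₁) = ln(6.15/3.30) / (59.0 − 20.0)
  = 0.6225 / 39.00 = 0.01596 h⁻¹
t½ = ln2 / k = 0.693147 / 0.01596 = 43.43 h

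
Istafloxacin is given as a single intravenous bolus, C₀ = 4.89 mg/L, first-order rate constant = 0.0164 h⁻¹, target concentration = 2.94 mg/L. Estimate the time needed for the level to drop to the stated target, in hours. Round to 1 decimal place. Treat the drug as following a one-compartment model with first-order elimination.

t = ln(C₀ / C) / k = ln(4.890 / 2.94) / 0.01640
  = ln(1.663) / 0.01640 = 0.5086 / 0.01640 = 31.01 h

31.0 h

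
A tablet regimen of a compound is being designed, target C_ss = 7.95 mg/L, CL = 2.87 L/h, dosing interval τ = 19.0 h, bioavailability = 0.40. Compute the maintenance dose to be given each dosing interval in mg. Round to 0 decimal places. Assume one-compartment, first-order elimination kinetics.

At steady state, F × (Dose/τ) = Css × CL.
Dose = Css × CL × τ / F = 7.95 × 2.870 × 19.0 / 0.40 = 1084 mg

1084 mg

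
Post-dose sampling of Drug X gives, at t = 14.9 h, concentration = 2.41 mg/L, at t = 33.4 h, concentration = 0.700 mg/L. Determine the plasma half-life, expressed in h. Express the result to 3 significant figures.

10.4 h

k = ln(C₁/C₂) / (t₂ − t₁) = ln(2.41/0.700) / (33.4 − 14.9)
  = 1.236 / 18.50 = 0.06681 h⁻¹
t½ = ln2 / k = 0.693147 / 0.06681 = 10.37 h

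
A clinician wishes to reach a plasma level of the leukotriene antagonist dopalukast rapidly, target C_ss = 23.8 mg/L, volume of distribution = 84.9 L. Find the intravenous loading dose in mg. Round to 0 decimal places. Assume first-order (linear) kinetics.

2021 mg

LD = Css × Vd = 23.8 × 84.9 = 2021 mg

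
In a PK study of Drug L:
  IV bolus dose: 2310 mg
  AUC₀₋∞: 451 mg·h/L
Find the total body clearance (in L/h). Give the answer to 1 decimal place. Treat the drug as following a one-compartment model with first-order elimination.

CL = Dose / AUC = 2310 / 451 = 5.122 L/h

5.1 L/h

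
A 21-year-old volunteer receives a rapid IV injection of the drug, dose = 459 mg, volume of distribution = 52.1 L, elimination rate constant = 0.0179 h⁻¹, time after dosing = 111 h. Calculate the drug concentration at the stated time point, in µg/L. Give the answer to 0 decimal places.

1208 µg/L

C₀ = Dose / Vd = 459.0 / 52.1 = 8.810 mg/L
C = C₀ · e^(−k·t) = 8.810 × e^(−0.01790 × 111)
  = 8.810 × 0.1371 = 1.208 mg/L
Convert: 1.208 mg/L × 1000 = 1208 µg/L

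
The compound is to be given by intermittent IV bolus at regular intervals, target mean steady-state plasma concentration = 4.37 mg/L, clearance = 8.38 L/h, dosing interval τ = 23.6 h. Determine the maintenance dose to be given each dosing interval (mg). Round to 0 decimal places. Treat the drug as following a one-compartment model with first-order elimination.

864 mg

At steady state, Dose/τ = Css × CL.
Dose = Css × CL × τ = 4.37 × 8.380 × 23.6 = 864.2 mg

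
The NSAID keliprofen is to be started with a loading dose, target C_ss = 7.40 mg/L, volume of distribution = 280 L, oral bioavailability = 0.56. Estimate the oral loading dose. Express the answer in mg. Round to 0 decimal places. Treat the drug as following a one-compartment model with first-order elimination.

LD = Css × Vd / F = 7.40 × 280 / 0.56 = 3700 mg

3700 mg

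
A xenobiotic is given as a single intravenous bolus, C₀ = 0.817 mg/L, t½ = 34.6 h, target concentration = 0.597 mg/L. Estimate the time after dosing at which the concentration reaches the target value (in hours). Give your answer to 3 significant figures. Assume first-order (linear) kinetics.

15.7 h

k = ln2 / t½ = 0.693147 / 34.6 = 0.02003 h⁻¹
t = ln(C₀ / C) / k = ln(0.8170 / 0.597) / 0.02003
  = ln(1.369) / 0.02003 = 0.3141 / 0.02003 = 15.68 h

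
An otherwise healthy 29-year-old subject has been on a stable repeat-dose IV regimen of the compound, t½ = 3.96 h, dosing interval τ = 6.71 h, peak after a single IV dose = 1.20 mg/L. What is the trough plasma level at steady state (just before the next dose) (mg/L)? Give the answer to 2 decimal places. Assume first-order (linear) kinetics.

0.54 mg/L

k = ln2 / t½ = 0.693147 / 3.96 = 0.1750 h⁻¹
e^(−kτ) = e^(−0.1750 × 6.71) = 0.3091
Accumulation ratio R = 1 / (1 − e^(−kτ)) = 1 / (1 − 0.3091) = 1.447
Steady-state trough = C₀ × R × e^(−kτ) = 1.20 × 1.447 × 0.3091 = 0.5367 mg/L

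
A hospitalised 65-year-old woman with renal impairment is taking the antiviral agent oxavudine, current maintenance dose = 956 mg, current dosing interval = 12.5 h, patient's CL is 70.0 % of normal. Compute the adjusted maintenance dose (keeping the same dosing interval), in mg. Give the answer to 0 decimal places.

To keep the same average steady-state level, dosing rate must scale with clearance.
CL ratio = 70.0 / 100 = 0.7000
New dose (same interval) = 956 × 0.7000 = 669.2 mg

669 mg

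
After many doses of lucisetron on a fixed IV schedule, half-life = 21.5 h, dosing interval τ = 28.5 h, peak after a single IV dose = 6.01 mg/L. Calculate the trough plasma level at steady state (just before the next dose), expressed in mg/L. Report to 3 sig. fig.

k = ln2 / t½ = 0.693147 / 21.5 = 0.03224 h⁻¹
e^(−kτ) = e^(−0.03224 × 28.5) = 0.3990
Accumulation ratio R = 1 / (1 − e^(−kτ)) = 1 / (1 − 0.3990) = 1.664
Steady-state trough = C₀ × R × e^(−kτ) = 6.01 × 1.664 × 0.3990 = 3.990 mg/L

3.99 mg/L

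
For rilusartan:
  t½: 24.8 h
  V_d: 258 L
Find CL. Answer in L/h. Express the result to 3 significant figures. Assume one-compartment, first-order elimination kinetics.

7.21 L/h

k = ln2 / t½ = 0.693147 / 24.8 = 0.02795 h⁻¹
CL = k × Vd = 0.02795 × 258 = 7.211 L/h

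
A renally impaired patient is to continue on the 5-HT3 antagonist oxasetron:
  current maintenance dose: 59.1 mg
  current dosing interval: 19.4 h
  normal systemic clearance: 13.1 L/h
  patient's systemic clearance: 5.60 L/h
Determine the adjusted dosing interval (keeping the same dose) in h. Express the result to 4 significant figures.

To keep the same average steady-state level, dosing rate must scale with clearance.
CL ratio = 5.60 / 13.1 = 0.4275
New interval (same dose) = 19.4 / 0.4275 = 45.38 h

45.38 h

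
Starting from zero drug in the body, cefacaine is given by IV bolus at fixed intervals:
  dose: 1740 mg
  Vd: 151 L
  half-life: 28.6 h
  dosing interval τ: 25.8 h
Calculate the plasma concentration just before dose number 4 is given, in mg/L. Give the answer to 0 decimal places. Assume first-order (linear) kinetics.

C₀ per dose = Dose / Vd = 1740 / 151 = 11.52 mg/L
k = ln2 / t½ = 0.693147 / 28.6 = 0.02424 h⁻¹
Fraction remaining after one interval: r = e^(−kτ) = e^(−0.02424 × 25.8) = 0.5351
Before dose 4, 3 doses have been given (aged 1τ, 2τ, 3τ).
C_trough = C₀ × (r + r² + … + r^3) = C₀ × r(1−r^3)/(1−r)
        = 11.52 × 0.5351 × (1 − 0.1532) / (1 − 0.5351) = 11.23 mg/L

11 mg/L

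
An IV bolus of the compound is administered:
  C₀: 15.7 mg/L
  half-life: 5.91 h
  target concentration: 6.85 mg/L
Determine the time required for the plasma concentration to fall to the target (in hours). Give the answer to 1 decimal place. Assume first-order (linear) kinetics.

k = ln2 / t½ = 0.693147 / 5.91 = 0.1173 h⁻¹
t = ln(C₀ / C) / k = ln(15.70 / 6.85) / 0.1173
  = ln(2.292) / 0.1173 = 0.8294 / 0.1173 = 7.071 h

7.1 h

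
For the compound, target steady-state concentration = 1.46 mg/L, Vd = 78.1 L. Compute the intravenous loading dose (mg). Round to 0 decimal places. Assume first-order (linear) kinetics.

114 mg

LD = Css × Vd = 1.46 × 78.1 = 114.0 mg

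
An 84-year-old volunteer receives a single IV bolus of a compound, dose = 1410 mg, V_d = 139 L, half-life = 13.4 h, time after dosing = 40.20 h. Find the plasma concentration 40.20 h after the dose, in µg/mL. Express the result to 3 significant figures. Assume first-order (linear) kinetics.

C₀ = Dose / Vd = 1410 / 139 = 10.14 mg/L
k = ln2 / t½ = 0.693147 / 13.4 = 0.05173 h⁻¹
t / t½ = 40.20 / 13.4 = 3 half-lives
C = C₀ × (1/2)^3 = 10.14 × 0.1250 = 1.268 mg/L
(1.268 mg/L = 1.268 µg/mL)

1.27 µg/mL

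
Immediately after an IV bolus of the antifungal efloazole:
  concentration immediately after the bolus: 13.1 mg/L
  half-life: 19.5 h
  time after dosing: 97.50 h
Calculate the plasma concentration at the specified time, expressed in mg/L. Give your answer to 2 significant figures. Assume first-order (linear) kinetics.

k = ln2 / t½ = 0.693147 / 19.5 = 0.03555 h⁻¹
t / t½ = 97.50 / 19.5 = 5 half-lives
C = C₀ × (1/2)^5 = 13.10 × 0.03125 = 0.4094 mg/L

0.41 mg/L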